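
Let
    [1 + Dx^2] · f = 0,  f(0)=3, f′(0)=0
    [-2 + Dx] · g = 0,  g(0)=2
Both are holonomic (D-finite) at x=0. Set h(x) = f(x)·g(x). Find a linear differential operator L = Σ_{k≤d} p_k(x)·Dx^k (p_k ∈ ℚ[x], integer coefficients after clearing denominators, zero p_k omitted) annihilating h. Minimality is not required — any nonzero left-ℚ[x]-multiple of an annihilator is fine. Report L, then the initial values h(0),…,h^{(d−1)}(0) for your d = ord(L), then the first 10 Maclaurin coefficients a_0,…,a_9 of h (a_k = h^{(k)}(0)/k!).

L = 5 - 4·Dx + Dx^2  (order 2).
h: a_k = 6, 12, 9, 2, -7/4, -19/10, -39/40, -139/420, -527/6720, -359/30240, …
ICs: h(0) = 6, h′(0) = 12.

f: a_k = 3, 0, -3/2, 0, 1/8, 0, -1/240, 0, 1/13440, 0, …
g: a_k = 2, 4, 4, 8/3, 4/3, 8/15, 8/45, 16/315, 4/315, 8/2835, …
h₀=f·g: eliminate ⇒ L₀, order ≤ 2·1.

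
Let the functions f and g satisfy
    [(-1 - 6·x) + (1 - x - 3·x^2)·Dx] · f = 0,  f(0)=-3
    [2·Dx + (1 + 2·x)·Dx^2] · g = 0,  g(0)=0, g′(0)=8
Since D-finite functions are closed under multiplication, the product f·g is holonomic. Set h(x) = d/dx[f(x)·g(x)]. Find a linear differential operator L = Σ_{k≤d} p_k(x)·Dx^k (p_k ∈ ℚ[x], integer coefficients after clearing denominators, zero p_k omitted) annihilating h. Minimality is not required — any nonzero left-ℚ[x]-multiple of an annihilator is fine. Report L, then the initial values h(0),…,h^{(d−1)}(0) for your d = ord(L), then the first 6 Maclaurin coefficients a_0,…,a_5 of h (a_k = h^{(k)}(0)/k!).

L = (26 + 108·x + 162·x^2) + (2 + 28·x + 117·x^2 + 126·x^3)·Dx + (-1 - 4·x + 2·x^2 + 21·x^3 + 18·x^4)·Dx^2  (order 2).
h: a_k = -24, 0, -312, -224, -2224, -14544/5, …
ICs: h(0) = -24, h′(0) = 0.

f: a_k = -3, -3, -12, -21, -57, -120, …
g: a_k = 0, 8, -8, 32/3, -16, 128/5, …
Sym-product of L_f,L_g gives L₀ (≤ ord 2).
Derive L from L₀ (diff closure).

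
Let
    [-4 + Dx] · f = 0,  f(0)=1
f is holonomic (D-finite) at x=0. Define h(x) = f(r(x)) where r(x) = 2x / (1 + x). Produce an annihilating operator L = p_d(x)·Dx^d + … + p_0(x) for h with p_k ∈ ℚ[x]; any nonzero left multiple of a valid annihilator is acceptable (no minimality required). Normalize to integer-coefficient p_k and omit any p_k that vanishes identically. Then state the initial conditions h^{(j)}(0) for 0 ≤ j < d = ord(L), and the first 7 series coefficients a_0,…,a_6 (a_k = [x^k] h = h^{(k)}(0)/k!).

L = -8 + (1 + 2·x + x^2)·Dx  (order 1).
h: a_k = 1, 8, 24, 88/3, 8/3, -88/5, 184/45, …
ICs: h(0) = 1.

f: a_k = 1, 4, 8, 32/3, 32/3, 128/15, 256/45, …
h₀=f(r): pull back L_f along r ⇒ L₀.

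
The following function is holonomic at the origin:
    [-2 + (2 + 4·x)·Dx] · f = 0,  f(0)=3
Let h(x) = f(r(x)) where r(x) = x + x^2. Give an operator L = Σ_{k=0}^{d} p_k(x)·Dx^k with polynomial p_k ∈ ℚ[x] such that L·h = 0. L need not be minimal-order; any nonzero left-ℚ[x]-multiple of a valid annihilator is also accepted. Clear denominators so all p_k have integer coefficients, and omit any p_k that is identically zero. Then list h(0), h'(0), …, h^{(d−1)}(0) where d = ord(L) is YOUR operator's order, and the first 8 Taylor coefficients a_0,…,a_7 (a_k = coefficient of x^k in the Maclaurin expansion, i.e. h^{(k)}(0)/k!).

L = (-1 - 2·x) + (1 + 2·x + 2·x^2)·Dx  (order 1).
h: a_k = 3, 3, 3/2, -3/2, 9/8, -3/8, -9/16, 21/16, …
ICs: h(0) = 3.

f: a_k = 3, 3, -3/2, 3/2, -15/8, 21/8, -63/16, 99/16, …
h₀=f(r): pull back L_f along r ⇒ L₀.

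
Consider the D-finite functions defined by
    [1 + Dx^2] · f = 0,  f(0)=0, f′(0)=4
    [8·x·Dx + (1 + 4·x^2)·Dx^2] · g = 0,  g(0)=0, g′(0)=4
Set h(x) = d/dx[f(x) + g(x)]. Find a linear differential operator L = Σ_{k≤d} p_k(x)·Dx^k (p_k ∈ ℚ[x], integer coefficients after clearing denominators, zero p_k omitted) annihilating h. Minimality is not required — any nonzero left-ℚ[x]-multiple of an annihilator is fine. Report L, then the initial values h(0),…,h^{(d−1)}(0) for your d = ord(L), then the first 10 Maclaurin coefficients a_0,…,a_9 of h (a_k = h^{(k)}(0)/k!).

L = (-376·x + 1600·x^3 + 128·x^5) + (-7 + 76·x^2 + 432·x^4 + 64·x^6)·Dx + (-376·x + 1600·x^3 + 128·x^5)·Dx^2 + (-7 + 76·x^2 + 432·x^4 + 64·x^6)·Dx^3  (order 3).
h: a_k = 8, 0, -18, 0, 385/6, 0, -46081/180, 0, 10321921/10080, 0, …
ICs: h(0) = 8, h′(0) = 0, h′′(0) = -36.

f: a_k = 0, 4, 0, -2/3, 0, 1/30, 0, -1/1260, 0, 1/90720, …
g: a_k = 0, 4, 0, -16/3, 0, 64/5, 0, -256/7, 0, 1024/9, …
Weyl lclm of L_f,L_g ⇒ L₀ (ord ≤ 4).
Differentiate: ansatz ord ≤ ord L₀ ⇒ L.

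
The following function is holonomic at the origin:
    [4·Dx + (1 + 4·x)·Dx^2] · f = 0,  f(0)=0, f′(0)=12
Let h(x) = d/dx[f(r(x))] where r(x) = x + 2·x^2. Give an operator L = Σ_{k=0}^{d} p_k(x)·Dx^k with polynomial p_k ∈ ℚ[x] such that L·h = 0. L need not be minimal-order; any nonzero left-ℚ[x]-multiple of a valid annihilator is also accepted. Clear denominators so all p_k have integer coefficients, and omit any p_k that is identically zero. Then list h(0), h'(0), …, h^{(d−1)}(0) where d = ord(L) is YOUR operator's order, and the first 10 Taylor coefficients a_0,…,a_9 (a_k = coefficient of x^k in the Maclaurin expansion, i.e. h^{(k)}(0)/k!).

f: a_k = 0, 12, -24, 64, -192, 3072/5, -2048, 49152/7, -24576, 262144/3, …
Substitute x→r, Dx→(1/r')Dx; clear ⇒ L₀.
Differentiate: ansatz ord ≤ ord L₀ ⇒ L.
L = (16·x + 32·x^2) + (1 + 8·x + 24·x^2 + 32·x^3)·Dx  (order 1).
h: a_k = 12, 0, -96, 384, -768, 0, 6144, -24576, 49152, 0, …
ICs: h(0) = 12.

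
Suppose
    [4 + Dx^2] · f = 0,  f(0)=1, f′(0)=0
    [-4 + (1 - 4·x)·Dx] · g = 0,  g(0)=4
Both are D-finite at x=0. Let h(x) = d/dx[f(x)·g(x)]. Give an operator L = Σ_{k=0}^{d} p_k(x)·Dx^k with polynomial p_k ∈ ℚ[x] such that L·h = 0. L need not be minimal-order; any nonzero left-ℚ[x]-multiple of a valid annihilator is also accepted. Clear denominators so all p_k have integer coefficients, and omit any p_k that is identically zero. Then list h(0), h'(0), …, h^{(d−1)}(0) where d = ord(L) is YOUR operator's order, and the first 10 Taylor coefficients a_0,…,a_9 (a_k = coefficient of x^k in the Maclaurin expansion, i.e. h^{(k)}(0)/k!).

L = (-28 - 32·x + 64·x^2) + (-8 + 32·x)·Dx + (1 - 8·x + 16·x^2)·Dx^2  (order 2).
h: a_k = 16, 112, 672, 10784/3, 53920/3, 1294048/15, 18116672/45, 579733568/315, 289866784/35, 104352042208/2835, …
ICs: h(0) = 16, h′(0) = 112.

f: a_k = 1, 0, -2, 0, 2/3, 0, -4/45, 0, 2/315, 0, …
g: a_k = 4, 16, 64, 256, 1024, 4096, 16384, 65536, 262144, 1048576, …
L₀ := L_f ⊗_s L_g (sym. prod.), ord ≤ 2.
Derive L from L₀ (diff closure).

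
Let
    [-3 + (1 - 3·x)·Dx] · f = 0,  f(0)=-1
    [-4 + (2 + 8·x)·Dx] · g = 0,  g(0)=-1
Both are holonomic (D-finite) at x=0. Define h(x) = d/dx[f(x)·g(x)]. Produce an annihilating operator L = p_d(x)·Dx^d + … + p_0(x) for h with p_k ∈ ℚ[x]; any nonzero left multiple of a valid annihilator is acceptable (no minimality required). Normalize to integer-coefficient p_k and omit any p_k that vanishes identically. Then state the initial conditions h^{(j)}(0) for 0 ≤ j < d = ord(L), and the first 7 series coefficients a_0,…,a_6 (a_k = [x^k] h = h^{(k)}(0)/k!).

f: a_k = -1, -3, -9, -27, -81, -243, -729, …
g: a_k = -1, -2, 2, -4, 10, -28, 84, …
Product ⇒ symmetric product L₀, ord ≤ 1.
h₀' ⇒ L via d/dx closure of L₀.
L = (26 + 180·x + 108·x^2) + (-5 - 11·x + 54·x^2 + 72·x^3)·Dx  (order 1).
h: a_k = 5, 26, 129, 476, 1925, 6426, 24339, …
ICs: h(0) = 5.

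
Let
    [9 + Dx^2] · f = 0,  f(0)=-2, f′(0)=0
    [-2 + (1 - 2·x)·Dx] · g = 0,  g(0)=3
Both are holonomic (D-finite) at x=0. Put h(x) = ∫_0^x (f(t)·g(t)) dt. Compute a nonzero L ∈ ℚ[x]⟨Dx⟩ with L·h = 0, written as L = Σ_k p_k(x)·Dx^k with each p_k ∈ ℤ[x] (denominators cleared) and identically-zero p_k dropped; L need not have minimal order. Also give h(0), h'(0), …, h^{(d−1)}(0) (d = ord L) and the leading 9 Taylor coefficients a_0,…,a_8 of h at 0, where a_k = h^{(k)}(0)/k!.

L = (-9 + 18·x)·Dx + 4·Dx^2 + (-1 + 2·x)·Dx^3  (order 3).
h: a_k = 0, -6, -6, 1, 3/2, -33/20, -11/4, -1077/280, -1077/160, …
ICs: h(0) = 0, h′(0) = -6, h′′(0) = -12.

f: a_k = -2, 0, 9, 0, -27/4, 0, 81/40, 0, -729/2240, …
g: a_k = 3, 6, 12, 24, 48, 96, 192, 384, 768, …
h₀=f·g: eliminate ⇒ L₀, order ≤ 2·1.
h=∫h₀ ⇒ L = L₀·Dx.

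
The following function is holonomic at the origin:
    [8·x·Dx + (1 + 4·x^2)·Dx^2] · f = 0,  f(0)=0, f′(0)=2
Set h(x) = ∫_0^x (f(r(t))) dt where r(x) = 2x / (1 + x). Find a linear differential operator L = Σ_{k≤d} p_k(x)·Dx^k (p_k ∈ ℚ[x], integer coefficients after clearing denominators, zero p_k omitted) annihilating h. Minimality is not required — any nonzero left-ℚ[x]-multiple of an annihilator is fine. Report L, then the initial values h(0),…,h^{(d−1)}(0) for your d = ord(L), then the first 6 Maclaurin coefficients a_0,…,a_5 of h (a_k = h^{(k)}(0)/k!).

L = (2 + 34·x)·Dx^2 + (1 + 2·x + 17·x^2)·Dx^3  (order 3).
h: a_k = 0, 0, 2, -4/3, -13/3, 12, …
ICs: h(0) = 0, h′(0) = 0, h′′(0) = 4.

f: a_k = 0, 2, 0, -8/3, 0, 32/5, …
Change of var in L_f (x↦r) gives L₀.
h=∫h₀ ⇒ L = L₀·Dx.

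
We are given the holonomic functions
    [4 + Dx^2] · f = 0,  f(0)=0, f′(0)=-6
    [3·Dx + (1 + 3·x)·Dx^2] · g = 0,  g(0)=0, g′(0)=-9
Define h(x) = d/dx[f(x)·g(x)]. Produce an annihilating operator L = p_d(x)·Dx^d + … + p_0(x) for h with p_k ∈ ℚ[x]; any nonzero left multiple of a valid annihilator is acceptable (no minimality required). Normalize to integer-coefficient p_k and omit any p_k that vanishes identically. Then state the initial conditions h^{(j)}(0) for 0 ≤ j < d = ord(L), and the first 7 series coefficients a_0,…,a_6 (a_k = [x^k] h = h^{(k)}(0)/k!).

f: a_k = 0, -6, 0, 4, 0, -4/5, 0, …
g: a_k = 0, -9, 27/2, -27, 243/4, -729/5, 729/2, …
Product ⇒ symmetric product L₀, ord ≤ 4.
h₀' ⇒ L via d/dx closure of L₀.
L = (-21880 - 49536·x - 195264·x^2 - 252288·x^3 + 225504·x^4 + 746496·x^5 + 373248·x^6) + (-9384 - 44856·x - 47520·x^2 + 90720·x^3 + 311040·x^4 + 186624·x^5)·Dx + (-6026 - 16344·x - 53892·x^2 - 32832·x^3 + 182736·x^4 + 373248·x^5 + 186624·x^6)·Dx^2 + (-2346 - 11214·x - 11880·x^2 + 22680·x^3 + 77760·x^4 + 46656·x^5)·Dx^3 + (-139 - 990·x - 1269·x^2 + 7560·x^3 + 31590·x^4 + 46656·x^5 + 23328·x^6)·Dx^4  (order 4).
h: a_k = 0, 108, -243, 504, -3105/2, 4644, -68418/5, …
ICs: h(0) = 0, h′(0) = 108, h′′(0) = -486, h′′′(0) = 3024.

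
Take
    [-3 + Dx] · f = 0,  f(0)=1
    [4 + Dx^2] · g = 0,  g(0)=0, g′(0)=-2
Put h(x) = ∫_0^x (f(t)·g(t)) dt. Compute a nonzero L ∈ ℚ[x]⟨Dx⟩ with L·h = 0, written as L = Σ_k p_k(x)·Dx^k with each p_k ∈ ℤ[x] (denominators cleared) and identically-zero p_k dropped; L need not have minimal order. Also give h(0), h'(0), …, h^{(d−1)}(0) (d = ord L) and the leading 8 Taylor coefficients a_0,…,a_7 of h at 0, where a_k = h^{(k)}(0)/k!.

f: a_k = 1, 3, 9/2, 9/2, 27/8, 81/40, 81/80, 243/560, …
g: a_k = 0, -2, 0, 4/3, 0, -4/15, 0, 8/315, …
L₀ := L_f ⊗_s L_g (sym. prod.), ord ≤ 2.
Integrate: L := L₀·Dx.
L = 13·Dx - 6·Dx^2 + Dx^3  (order 3).
h: a_k = 0, 0, -1, -2, -23/12, -1, -61/360, 23/140, …
ICs: h(0) = 0, h′(0) = 0, h′′(0) = -2.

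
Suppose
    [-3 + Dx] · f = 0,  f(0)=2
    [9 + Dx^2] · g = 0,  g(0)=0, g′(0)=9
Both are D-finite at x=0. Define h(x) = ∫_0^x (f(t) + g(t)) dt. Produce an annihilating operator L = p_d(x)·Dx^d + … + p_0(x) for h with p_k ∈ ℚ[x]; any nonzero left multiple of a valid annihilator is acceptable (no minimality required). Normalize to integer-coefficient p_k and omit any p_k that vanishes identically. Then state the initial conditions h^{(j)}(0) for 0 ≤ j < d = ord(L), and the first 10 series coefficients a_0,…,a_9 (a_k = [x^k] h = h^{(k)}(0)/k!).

L = -27·Dx + 9·Dx^2 - 3·Dx^3 + Dx^4  (order 4).
h: a_k = 0, 2, 15/2, 3, -9/8, 27/20, 27/16, 81/280, -243/4480, 81/2240, …
ICs: h(0) = 0, h′(0) = 2, h′′(0) = 15, h′′′(0) = 18.

f: a_k = 2, 6, 9, 9, 27/4, 81/20, 81/40, 243/280, 729/2240, 243/2240, …
g: a_k = 0, 9, 0, -27/2, 0, 243/40, 0, -729/560, 0, 729/4480, …
Weyl lclm of L_f,L_g ⇒ L₀ (ord ≤ 3).
h=∫h₀ ⇒ L = L₀·Dx.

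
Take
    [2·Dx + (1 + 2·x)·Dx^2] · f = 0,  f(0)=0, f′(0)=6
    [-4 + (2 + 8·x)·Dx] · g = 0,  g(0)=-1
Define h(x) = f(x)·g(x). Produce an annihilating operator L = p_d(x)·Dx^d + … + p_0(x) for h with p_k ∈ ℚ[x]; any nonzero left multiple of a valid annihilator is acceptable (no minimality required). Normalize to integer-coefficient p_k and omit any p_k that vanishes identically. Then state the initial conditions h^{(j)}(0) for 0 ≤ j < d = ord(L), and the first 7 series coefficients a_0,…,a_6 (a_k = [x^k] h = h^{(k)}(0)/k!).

f: a_k = 0, 6, -6, 8, -12, 96/5, -32, …
g: a_k = -1, -2, 2, -4, 10, -28, 84, …
Product ⇒ symmetric product L₀, ord ≤ 2.
L = (8 + 8·x) + (-2 - 8·x)·Dx + (1 + 10·x + 32·x^2 + 32·x^3)·Dx^2  (order 2).
h: a_k = 0, -6, -6, 16, -40, 524/5, -1452/5, …
ICs: h(0) = 0, h′(0) = -6.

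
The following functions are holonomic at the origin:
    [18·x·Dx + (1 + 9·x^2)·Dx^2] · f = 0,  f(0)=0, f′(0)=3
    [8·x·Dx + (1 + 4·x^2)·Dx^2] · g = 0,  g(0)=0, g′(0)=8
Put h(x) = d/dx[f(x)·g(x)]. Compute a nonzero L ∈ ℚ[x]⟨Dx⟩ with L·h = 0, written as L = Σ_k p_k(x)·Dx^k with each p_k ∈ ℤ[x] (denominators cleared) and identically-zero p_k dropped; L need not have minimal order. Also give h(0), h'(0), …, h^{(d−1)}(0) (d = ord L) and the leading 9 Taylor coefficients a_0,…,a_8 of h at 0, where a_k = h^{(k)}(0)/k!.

L = (-864·x - 18720·x^3 - 82944·x^5 + 134784·x^7 + 1119744·x^9) + (-52 - 3036·x^2 - 33696·x^4 - 72576·x^6 + 471744·x^8 + 1679616·x^10)·Dx + (-104·x - 2072·x^3 - 11232·x^5 + 13968·x^7 + 269568·x^9 + 559872·x^11)·Dx^2 + (-1 - 26·x^2 - 205·x^4 + 7380·x^8 + 33696·x^10 + 46656·x^12)·Dx^3  (order 3).
h: a_k = 0, 48, 0, -416, 0, 16848/5, 0, -970944/35, 0, …
ICs: h(0) = 0, h′(0) = 48, h′′(0) = 0.

f: a_k = 0, 3, 0, -9, 0, 243/5, 0, -2187/7, 0, …
g: a_k = 0, 8, 0, -32/3, 0, 128/5, 0, -512/7, 0, …
L₀ := L_f ⊗_s L_g (sym. prod.), ord ≤ 4.
h₀' ⇒ L via d/dx closure of L₀.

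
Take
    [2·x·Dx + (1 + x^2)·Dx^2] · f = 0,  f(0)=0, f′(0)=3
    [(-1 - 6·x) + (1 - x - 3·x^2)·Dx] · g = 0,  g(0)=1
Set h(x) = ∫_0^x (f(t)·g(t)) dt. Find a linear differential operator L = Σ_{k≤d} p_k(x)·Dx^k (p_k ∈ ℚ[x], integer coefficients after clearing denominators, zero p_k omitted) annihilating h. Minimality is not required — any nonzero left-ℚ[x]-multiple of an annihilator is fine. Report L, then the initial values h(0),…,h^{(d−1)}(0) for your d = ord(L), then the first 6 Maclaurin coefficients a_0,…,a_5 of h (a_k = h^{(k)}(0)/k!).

f: a_k = 0, 3, 0, -1, 0, 3/5, …
g: a_k = 1, 1, 4, 7, 19, 40, …
Product ⇒ symmetric product L₀, ord ≤ 2.
Integrate: L := L₀·Dx.
L = (6 + 2·x + 18·x^2)·Dx + (2 + 10·x + 4·x^2 + 18·x^3)·Dx^2 + (-1 + x + 2·x^2 + x^3 + 3·x^4)·Dx^3  (order 3).
h: a_k = 0, 0, 3/2, 1, 11/4, 4, …
ICs: h(0) = 0, h′(0) = 0, h′′(0) = 3.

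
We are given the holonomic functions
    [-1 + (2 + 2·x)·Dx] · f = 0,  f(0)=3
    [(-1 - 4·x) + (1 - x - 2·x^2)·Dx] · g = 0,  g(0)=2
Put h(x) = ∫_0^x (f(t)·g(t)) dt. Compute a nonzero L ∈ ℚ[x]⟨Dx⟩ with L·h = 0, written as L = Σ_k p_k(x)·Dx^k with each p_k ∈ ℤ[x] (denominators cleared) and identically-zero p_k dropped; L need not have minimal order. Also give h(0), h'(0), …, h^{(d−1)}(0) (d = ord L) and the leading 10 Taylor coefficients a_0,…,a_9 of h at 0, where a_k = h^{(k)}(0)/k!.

L = (3 + 6·x)·Dx + (-2 + 2·x + 4·x^2)·Dx^2  (order 2).
h: a_k = 0, 6, 9/2, 27/4, 309/32, 5049/320, 6669/256, 160749/3584, 641709/8192, 2283777/16384, …
ICs: h(0) = 0, h′(0) = 6.

f: a_k = 3, 3/2, -3/8, 3/16, -15/128, 21/256, -63/1024, 99/2048, -1287/32768, 2145/65536, …
g: a_k = 2, 2, 6, 10, 22, 42, 86, 170, 342, 682, …
f·g: L₀ = L_f ⊗_s L_g, ord ≤ 1·1.
h=∫₀ˣh₀: take L = L₀·Dx.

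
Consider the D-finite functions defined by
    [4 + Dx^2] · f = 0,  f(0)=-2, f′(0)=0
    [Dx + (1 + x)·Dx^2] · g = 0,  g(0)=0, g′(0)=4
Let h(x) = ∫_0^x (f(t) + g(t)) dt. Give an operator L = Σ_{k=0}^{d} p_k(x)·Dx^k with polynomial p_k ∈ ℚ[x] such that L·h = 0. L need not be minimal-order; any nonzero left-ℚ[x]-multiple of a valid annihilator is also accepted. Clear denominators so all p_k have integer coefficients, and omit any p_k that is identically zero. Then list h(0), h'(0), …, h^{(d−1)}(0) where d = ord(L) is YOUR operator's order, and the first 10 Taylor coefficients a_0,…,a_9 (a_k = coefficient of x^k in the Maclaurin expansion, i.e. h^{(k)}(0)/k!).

f: a_k = -2, 0, 4, 0, -4/3, 0, 8/45, 0, -4/315, 0, …
g: a_k = 0, 4, -2, 4/3, -1, 4/5, -2/3, 4/7, -1/2, 4/9, …
Sum ⇒ L₀ = lclm(L_f,L_g) in ℚ(x)⟨Dx⟩.
∫: right-multiply L₀ by Dx.
L = (20 + 16·x + 8·x^2)·Dx^2 + (12 + 28·x + 24·x^2 + 8·x^3)·Dx^3 + (5 + 4·x + 2·x^2)·Dx^4 + (3 + 7·x + 6·x^2 + 2·x^3)·Dx^5  (order 5).
h: a_k = 0, -2, 2, 2/3, 1/3, -7/15, 2/15, -22/315, 1/14, -323/5670, …
ICs: h(0) = 0, h′(0) = -2, h′′(0) = 4, h′′′(0) = 4, h′′′′(0) = 8.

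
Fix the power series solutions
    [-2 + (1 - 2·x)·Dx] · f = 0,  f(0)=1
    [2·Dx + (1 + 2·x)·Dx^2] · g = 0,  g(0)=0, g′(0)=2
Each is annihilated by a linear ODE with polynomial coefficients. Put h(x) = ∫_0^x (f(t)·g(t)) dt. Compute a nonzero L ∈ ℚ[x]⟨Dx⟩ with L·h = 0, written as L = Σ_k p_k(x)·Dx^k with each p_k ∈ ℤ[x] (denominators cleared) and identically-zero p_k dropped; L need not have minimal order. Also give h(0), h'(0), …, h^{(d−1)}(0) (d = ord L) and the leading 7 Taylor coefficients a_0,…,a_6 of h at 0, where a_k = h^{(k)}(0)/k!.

f: a_k = 1, 2, 4, 8, 16, 32, 64, …
g: a_k = 0, 2, -2, 8/3, -4, 32/5, -32/3, …
f·g: L₀ = L_f ⊗_s L_g, ord ≤ 1·2.
∫: right-multiply L₀ by Dx.
L = 4·Dx + (2 + 12·x)·Dx^2 + (-1 + 4·x^2)·Dx^3  (order 3).
h: a_k = 0, 0, 1, 2/3, 5/3, 28/15, 188/45, …
ICs: h(0) = 0, h′(0) = 0, h′′(0) = 2.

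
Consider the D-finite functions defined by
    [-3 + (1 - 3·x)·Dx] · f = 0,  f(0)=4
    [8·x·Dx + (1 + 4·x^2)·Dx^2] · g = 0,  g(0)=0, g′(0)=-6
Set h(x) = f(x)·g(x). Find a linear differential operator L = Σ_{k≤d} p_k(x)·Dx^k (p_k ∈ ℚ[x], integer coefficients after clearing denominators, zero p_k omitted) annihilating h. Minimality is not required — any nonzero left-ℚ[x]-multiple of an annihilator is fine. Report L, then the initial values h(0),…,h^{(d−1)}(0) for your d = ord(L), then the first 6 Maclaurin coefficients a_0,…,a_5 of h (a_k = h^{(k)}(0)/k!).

f: a_k = 4, 12, 36, 108, 324, 972, …
g: a_k = 0, -6, 0, 8, 0, -96/5, …
Sym-product of L_f,L_g gives L₀ (≤ ord 2).
L = 24·x + (6 - 8·x + 48·x^2)·Dx + (-1 + 3·x - 4·x^2 + 12·x^3)·Dx^2  (order 2).
h: a_k = 0, -24, -72, -184, -552, -8664/5, …
ICs: h(0) = 0, h′(0) = -24.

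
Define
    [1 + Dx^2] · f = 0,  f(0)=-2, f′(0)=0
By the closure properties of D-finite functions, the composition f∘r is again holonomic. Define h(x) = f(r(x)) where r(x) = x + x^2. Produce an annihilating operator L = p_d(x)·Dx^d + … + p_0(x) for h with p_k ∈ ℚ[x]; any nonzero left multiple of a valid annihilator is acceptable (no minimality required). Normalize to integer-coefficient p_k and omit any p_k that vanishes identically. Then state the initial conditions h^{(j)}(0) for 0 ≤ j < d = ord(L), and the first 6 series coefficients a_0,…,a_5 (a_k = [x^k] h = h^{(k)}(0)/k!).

L = (1 + 6·x + 12·x^2 + 8·x^3) - 2·Dx + (1 + 2·x)·Dx^2  (order 2).
h: a_k = -2, 0, 1, 2, 11/12, -1/3, …
ICs: h(0) = -2, h′(0) = 0.

f: a_k = -2, 0, 1, 0, -1/12, 0, …
h₀=f(r): pull back L_f along r ⇒ L₀.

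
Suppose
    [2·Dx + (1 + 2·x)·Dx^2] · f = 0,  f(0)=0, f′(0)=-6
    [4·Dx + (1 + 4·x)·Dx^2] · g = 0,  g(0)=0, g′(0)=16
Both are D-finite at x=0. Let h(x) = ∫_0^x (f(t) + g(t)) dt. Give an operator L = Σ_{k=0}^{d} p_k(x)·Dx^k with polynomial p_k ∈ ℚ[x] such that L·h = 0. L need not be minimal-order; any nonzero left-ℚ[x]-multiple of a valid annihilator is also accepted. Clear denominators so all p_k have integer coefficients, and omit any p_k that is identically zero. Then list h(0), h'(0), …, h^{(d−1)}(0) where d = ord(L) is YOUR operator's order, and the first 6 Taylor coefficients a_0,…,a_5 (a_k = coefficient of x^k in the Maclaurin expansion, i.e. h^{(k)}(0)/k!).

f: a_k = 0, -6, 6, -8, 12, -96/5, …
g: a_k = 0, 16, -32, 256/3, -256, 4096/5, …
L₀ := lclm(L_f,L_g); ord L₀ ≤ 2+2.
∫: right-multiply L₀ by Dx.
L = 16·Dx^2 + (12 + 32·x)·Dx^3 + (1 + 6·x + 8·x^2)·Dx^4  (order 4).
h: a_k = 0, 0, 5, -26/3, 58/3, -244/5, …
ICs: h(0) = 0, h′(0) = 0, h′′(0) = 10, h′′′(0) = -52.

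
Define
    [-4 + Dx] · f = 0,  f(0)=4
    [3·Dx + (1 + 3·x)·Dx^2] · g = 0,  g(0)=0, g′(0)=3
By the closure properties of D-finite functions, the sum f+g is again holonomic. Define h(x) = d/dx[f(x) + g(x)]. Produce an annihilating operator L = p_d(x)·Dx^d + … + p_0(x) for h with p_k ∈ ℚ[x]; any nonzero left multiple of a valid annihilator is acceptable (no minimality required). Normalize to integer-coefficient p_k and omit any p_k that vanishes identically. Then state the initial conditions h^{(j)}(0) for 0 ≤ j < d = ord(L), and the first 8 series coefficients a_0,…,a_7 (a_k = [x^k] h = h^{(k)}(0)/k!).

L = (-120 - 144·x) + (2 - 96·x - 144·x^2)·Dx + (7 + 33·x + 36·x^2)·Dx^2  (order 2).
h: a_k = 19, 55, 155, 269/3, 1241/3, -8887/15, 102511/45, -2050331/315, …
ICs: h(0) = 19, h′(0) = 55.

f: a_k = 4, 16, 32, 128/3, 128/3, 512/15, 1024/45, 4096/315, …
g: a_k = 0, 3, -9/2, 9, -81/4, 243/5, -243/2, 2187/7, …
h₀=f+g: left-lcm gives L₀, ord ≤ 3.
h=h₀': d/dx-closure on L₀ ⇒ L.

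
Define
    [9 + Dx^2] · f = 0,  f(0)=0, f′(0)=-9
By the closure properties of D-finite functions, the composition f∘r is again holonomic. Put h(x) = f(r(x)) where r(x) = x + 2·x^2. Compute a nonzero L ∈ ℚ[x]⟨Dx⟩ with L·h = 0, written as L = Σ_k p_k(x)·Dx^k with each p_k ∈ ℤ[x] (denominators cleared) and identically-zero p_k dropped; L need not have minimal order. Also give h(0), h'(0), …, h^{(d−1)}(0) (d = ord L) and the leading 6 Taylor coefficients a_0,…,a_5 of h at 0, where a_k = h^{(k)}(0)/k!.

L = (9 + 108·x + 432·x^2 + 576·x^3) - 4·Dx + (1 + 4·x)·Dx^2  (order 2).
h: a_k = 0, -9, -18, 27/2, 81, 6237/40, …
ICs: h(0) = 0, h′(0) = -9.

f: a_k = 0, -9, 0, 27/2, 0, -243/40, …
h₀=f(r): pull back L_f along r ⇒ L₀.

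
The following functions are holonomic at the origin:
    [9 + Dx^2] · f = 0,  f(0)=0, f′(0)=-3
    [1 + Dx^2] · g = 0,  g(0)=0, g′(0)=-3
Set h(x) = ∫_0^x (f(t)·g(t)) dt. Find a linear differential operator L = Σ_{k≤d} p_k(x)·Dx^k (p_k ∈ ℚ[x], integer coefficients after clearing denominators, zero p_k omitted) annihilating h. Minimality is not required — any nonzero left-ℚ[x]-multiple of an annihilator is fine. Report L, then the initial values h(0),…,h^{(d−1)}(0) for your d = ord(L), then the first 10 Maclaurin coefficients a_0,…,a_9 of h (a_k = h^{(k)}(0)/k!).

f: a_k = 0, -3, 0, 9/2, 0, -81/40, 0, 243/560, 0, -243/4480, …
g: a_k = 0, -3, 0, 1/2, 0, -1/40, 0, 1/1680, 0, -1/120960, …
L₀ := L_f ⊗_s L_g (sym. prod.), ord ≤ 4.
Integrate: L := L₀·Dx.
L = 64·Dx + 20·Dx^3 + Dx^5  (order 5).
h: a_k = 0, 0, 0, 3, 0, -3, 0, 6/5, 0, -17/63, …
ICs: h(0) = 0, h′(0) = 0, h′′(0) = 0, h′′′(0) = 18, h′′′′(0) = 0.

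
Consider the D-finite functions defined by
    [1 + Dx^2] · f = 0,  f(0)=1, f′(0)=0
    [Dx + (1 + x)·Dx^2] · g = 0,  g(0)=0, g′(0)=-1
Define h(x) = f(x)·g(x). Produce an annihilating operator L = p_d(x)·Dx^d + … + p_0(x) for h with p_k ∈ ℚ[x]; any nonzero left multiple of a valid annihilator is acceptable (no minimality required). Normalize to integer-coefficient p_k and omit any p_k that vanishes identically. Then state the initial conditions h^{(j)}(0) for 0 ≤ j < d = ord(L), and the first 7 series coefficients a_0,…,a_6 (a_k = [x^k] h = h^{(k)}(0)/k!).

f: a_k = 1, 0, -1/2, 0, 1/24, 0, -1/720, …
g: a_k = 0, -1, 1/2, -1/3, 1/4, -1/5, 1/6, …
Sym-product of L_f,L_g gives L₀ (≤ ord 4).
L = (-3 + 6·x + 19·x^2 + 16·x^3 + 4·x^4) + (4 + 20·x + 24·x^2 + 8·x^3)·Dx + (20·x + 42·x^2 + 32·x^3 + 8·x^4)·Dx^2 + (4 + 20·x + 24·x^2 + 8·x^3)·Dx^3 + (3 + 14·x + 23·x^2 + 16·x^3 + 4·x^4)·Dx^4  (order 4).
h: a_k = 0, -1, 1/2, 1/6, 0, -3/40, 1/16, …
ICs: h(0) = 0, h′(0) = -1, h′′(0) = 1, h′′′(0) = 1.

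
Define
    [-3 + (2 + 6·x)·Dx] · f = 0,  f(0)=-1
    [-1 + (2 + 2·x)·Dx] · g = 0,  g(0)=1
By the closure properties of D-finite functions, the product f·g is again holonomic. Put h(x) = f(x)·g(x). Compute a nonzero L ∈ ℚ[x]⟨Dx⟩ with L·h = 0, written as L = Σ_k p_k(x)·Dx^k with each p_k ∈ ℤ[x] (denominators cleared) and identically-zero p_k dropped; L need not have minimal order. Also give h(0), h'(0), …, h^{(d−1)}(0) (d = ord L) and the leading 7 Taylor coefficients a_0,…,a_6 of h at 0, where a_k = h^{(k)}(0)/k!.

f: a_k = -1, -3/2, 9/8, -27/16, 405/128, -1701/256, 15309/1024, …
g: a_k = 1, 1/2, -1/8, 1/16, -5/128, 7/256, -21/1024, …
Sym-product of L_f,L_g gives L₀ (≤ ord 1).
L = (-2 - 3·x) + (1 + 4·x + 3·x^2)·Dx  (order 1).
h: a_k = -1, -2, 1/2, -1, 17/8, -19/4, 177/16, …
ICs: h(0) = -1.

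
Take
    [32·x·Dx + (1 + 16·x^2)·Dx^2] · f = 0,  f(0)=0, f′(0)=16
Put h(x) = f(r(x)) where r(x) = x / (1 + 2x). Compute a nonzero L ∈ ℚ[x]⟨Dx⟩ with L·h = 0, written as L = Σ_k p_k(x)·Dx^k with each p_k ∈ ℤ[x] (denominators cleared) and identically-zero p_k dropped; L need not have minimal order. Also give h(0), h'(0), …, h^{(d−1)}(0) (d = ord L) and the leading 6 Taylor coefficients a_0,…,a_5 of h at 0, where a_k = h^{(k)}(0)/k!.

f: a_k = 0, 16, 0, -256/3, 0, 4096/5, …
Change of var in L_f (x↦r) gives L₀.
L = (4 + 40·x)·Dx + (1 + 4·x + 20·x^2)·Dx^2  (order 2).
h: a_k = 0, 16, -32, -64/3, 384, -4864/5, …
ICs: h(0) = 0, h′(0) = 16.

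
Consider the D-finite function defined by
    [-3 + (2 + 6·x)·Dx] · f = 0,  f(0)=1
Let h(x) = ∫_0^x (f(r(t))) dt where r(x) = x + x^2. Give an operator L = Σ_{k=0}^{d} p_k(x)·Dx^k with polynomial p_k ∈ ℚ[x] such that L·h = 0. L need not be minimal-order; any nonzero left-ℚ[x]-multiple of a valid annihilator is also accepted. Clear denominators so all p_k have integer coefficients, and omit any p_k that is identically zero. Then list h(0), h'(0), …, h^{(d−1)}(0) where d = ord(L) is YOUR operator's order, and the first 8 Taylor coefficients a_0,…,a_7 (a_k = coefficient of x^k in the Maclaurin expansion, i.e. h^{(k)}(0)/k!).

L = (-3 - 6·x)·Dx + (2 + 6·x + 6·x^2)·Dx^2  (order 2).
h: a_k = 0, 1, 3/4, 1/8, -9/64, 99/640, -81/512, 999/7168, …
ICs: h(0) = 0, h′(0) = 1.

f: a_k = 1, 3/2, -9/8, 27/16, -405/128, 1701/256, -15309/1024, 72171/2048, …
h₀=f(r): pull back L_f along r ⇒ L₀.
h=∫₀ˣh₀: take L = L₀·Dx.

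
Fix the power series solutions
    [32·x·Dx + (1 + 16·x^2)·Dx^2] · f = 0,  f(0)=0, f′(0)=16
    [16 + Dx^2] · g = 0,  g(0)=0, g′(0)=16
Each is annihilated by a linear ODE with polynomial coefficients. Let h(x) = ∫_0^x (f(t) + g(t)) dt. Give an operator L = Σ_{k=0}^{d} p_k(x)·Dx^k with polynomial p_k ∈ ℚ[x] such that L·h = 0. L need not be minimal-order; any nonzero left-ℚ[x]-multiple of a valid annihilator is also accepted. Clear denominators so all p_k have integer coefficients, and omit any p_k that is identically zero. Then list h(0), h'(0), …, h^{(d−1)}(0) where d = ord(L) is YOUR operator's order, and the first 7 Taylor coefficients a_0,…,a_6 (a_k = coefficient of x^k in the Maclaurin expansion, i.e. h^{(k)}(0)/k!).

f: a_k = 0, 16, 0, -256/3, 0, 4096/5, 0, …
g: a_k = 0, 16, 0, -128/3, 0, 512/15, 0, …
L₀ := lclm(L_f,L_g); ord L₀ ≤ 2+2.
Integrate: L := L₀·Dx.
L = (-5632·x + 114688·x^3 + 131072·x^5)·Dx^2 + (-16 + 1792·x^2 + 36864·x^4 + 65536·x^6)·Dx^3 + (-352·x + 7168·x^3 + 8192·x^5)·Dx^4 + (-1 + 112·x^2 + 2304·x^4 + 4096·x^6)·Dx^5  (order 5).
h: a_k = 0, 0, 16, 0, -32, 0, 1280/9, …
ICs: h(0) = 0, h′(0) = 0, h′′(0) = 32, h′′′(0) = 0, h′′′′(0) = -768.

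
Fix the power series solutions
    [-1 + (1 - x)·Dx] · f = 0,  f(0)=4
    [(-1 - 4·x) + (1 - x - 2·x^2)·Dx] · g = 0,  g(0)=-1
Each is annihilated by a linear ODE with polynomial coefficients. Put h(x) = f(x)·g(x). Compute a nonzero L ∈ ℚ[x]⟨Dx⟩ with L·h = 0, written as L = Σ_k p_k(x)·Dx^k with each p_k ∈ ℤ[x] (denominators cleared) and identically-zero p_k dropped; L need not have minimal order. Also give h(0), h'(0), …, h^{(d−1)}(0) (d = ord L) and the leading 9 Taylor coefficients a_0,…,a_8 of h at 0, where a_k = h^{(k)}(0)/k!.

f: a_k = 4, 4, 4, 4, 4, 4, 4, 4, 4, …
g: a_k = -1, -1, -3, -5, -11, -21, -43, -85, -171, …
f·g: L₀ = L_f ⊗_s L_g, ord ≤ 1·1.
L = (-2 - 2·x + 6·x^2) + (1 - 2·x - x^2 + 2·x^3)·Dx  (order 1).
h: a_k = -4, -8, -20, -40, -84, -168, -340, -680, -1364, …
ICs: h(0) = -4.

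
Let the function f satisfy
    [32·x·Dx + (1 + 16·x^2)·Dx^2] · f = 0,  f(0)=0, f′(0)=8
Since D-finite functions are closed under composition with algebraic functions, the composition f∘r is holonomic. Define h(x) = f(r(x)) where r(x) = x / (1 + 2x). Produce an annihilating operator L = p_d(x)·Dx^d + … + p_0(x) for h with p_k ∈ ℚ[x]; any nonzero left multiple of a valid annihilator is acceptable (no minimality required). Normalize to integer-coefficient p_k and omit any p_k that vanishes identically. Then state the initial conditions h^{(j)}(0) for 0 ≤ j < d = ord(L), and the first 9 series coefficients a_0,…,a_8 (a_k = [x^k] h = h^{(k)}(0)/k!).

L = (4 + 40·x)·Dx + (1 + 4·x + 20·x^2)·Dx^2  (order 2).
h: a_k = 0, 8, -16, -32/3, 192, -2432/5, -2816/3, 71168/7, -21504, …
ICs: h(0) = 0, h′(0) = 8.

f: a_k = 0, 8, 0, -128/3, 0, 2048/5, 0, -32768/7, 0, …
Change of var in L_f (x↦r) gives L₀.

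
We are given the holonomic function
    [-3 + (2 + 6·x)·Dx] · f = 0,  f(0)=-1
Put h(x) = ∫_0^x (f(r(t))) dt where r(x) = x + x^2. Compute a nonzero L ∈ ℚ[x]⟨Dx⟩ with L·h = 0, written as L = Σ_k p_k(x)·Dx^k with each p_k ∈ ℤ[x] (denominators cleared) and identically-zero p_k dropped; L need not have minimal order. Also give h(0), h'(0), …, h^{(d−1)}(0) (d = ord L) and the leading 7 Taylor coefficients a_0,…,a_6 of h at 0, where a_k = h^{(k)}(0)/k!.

L = (-3 - 6·x)·Dx + (2 + 6·x + 6·x^2)·Dx^2  (order 2).
h: a_k = 0, -1, -3/4, -1/8, 9/64, -99/640, 81/512, …
ICs: h(0) = 0, h′(0) = -1.

f: a_k = -1, -3/2, 9/8, -27/16, 405/128, -1701/256, 15309/1024, …
Change of var in L_f (x↦r) gives L₀.
h=∫₀ˣh₀: take L = L₀·Dx.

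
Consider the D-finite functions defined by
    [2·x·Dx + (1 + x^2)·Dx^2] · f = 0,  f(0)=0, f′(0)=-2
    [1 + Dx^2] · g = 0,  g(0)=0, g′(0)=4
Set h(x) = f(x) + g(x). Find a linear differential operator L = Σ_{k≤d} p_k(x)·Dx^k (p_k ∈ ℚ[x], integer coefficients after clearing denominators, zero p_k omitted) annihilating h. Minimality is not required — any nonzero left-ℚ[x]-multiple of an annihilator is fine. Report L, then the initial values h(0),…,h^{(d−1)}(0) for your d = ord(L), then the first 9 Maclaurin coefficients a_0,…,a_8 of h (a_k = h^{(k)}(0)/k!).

L = (-22·x + 28·x^3 + 2·x^5)·Dx + (-1 + 7·x^2 + 9·x^4 + x^6)·Dx^2 + (-22·x + 28·x^3 + 2·x^5)·Dx^3 + (-1 + 7·x^2 + 9·x^4 + x^6)·Dx^4  (order 4).
h: a_k = 0, 2, 0, 0, 0, -11/30, 0, 359/1260, 0, …
ICs: h(0) = 0, h′(0) = 2, h′′(0) = 0, h′′′(0) = 0.

f: a_k = 0, -2, 0, 2/3, 0, -2/5, 0, 2/7, 0, …
g: a_k = 0, 4, 0, -2/3, 0, 1/30, 0, -1/1260, 0, …
L₀ := lclm(L_f,L_g); ord L₀ ≤ 2+2.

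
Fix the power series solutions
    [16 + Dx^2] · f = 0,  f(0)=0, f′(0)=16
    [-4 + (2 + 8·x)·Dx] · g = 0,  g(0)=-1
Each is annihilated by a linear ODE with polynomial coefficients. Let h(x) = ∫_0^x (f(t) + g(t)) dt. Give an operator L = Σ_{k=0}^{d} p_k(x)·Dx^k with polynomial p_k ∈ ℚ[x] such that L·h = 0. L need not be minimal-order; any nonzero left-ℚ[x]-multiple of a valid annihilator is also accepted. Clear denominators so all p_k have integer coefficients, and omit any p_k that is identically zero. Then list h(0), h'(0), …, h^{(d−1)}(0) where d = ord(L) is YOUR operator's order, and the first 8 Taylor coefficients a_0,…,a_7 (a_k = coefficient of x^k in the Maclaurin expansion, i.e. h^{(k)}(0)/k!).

L = (-224 - 1024·x - 2048·x^2)·Dx + (48 + 704·x + 3072·x^2 + 4096·x^3)·Dx^2 + (-14 - 64·x - 128·x^2)·Dx^3 + (3 + 44·x + 192·x^2 + 256·x^3)·Dx^4  (order 4).
h: a_k = 0, -1, 7, 2/3, -35/3, 2, 46/45, 12, …
ICs: h(0) = 0, h′(0) = -1, h′′(0) = 14, h′′′(0) = 4.

f: a_k = 0, 16, 0, -128/3, 0, 512/15, 0, -4096/315, …
g: a_k = -1, -2, 2, -4, 10, -28, 84, -264, …
h₀=f+g: left-lcm gives L₀, ord ≤ 3.
∫: right-multiply L₀ by Dx.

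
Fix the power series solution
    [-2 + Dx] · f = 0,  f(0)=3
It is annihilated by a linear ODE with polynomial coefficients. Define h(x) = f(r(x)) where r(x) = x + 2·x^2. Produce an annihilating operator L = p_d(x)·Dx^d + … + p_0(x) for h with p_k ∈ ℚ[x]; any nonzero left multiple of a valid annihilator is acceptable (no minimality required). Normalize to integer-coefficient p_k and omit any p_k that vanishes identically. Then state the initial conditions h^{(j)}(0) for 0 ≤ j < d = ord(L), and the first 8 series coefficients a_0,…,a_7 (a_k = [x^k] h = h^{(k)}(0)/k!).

L = (-2 - 8·x) + Dx  (order 1).
h: a_k = 3, 6, 18, 28, 50, 324/5, 1324/15, 10424/105, …
ICs: h(0) = 3.

f: a_k = 3, 6, 6, 4, 2, 4/5, 4/15, 8/105, …
Change of var in L_f (x↦r) gives L₀.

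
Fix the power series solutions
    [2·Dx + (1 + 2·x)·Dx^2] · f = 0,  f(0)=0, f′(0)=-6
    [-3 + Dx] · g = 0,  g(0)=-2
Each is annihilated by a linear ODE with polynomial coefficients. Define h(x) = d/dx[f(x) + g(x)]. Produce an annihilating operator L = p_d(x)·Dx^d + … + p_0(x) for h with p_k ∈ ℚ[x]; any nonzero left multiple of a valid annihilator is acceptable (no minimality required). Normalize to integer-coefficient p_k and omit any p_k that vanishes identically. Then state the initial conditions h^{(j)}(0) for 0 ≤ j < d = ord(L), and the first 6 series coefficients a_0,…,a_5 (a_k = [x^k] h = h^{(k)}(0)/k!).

f: a_k = 0, -6, 6, -8, 12, -96/5, …
g: a_k = -2, -6, -9, -9, -27/4, -81/20, …
h₀=f+g: left-lcm gives L₀, ord ≤ 3.
Derive L from L₀ (diff closure).
L = (-42 - 36·x) + (-1 - 36·x - 36·x^2)·Dx + (5 + 16·x + 12·x^2)·Dx^2  (order 2).
h: a_k = -12, -6, -51, 21, -465/4, 3597/20, …
ICs: h(0) = -12, h′(0) = -6.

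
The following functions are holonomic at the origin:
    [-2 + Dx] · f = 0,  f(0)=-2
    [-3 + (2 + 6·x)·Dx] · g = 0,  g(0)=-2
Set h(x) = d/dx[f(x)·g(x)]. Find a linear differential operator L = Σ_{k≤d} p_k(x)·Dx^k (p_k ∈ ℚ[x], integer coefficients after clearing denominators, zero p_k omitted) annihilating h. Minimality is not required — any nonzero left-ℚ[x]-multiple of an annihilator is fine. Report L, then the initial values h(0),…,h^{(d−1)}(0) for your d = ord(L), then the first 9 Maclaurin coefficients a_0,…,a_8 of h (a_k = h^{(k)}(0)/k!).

L = (31 + 168·x + 144·x^2) + (-14 - 66·x - 72·x^2)·Dx  (order 1).
h: a_k = 14, 31, 181/4, 241/24, 13279/192, -276497/1920, 9930589/23040, -56288873/46080, 18061579639/5160960, …
ICs: h(0) = 14.

f: a_k = -2, -4, -4, -8/3, -4/3, -8/15, -8/45, -16/315, -4/315, …
g: a_k = -2, -3, 9/4, -27/8, 405/64, -1701/128, 15309/512, -72171/1024, 2814669/16384, …
f·g: L₀ = L_f ⊗_s L_g, ord ≤ 1·1.
h=h₀': d/dx-closure on L₀ ⇒ L.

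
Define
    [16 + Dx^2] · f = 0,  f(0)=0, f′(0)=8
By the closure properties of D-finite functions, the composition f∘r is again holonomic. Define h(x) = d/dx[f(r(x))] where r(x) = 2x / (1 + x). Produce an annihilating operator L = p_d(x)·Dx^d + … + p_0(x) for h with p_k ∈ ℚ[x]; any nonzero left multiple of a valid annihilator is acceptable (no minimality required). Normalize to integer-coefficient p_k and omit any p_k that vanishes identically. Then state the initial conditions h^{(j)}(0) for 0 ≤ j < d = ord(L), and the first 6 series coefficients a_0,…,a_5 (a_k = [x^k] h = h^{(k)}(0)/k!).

L = (70 + 12·x + 6·x^2) + (6 + 18·x + 18·x^2 + 6·x^3)·Dx + (1 + 4·x + 6·x^2 + 4·x^3 + x^4)·Dx^2  (order 2).
h: a_k = 16, -32, -464, 1984, -6928/3, -6240, …
ICs: h(0) = 16, h′(0) = -32.

f: a_k = 0, 8, 0, -64/3, 0, 256/15, …
Change of var in L_f (x↦r) gives L₀.
h₀' ⇒ L via d/dx closure of L₀.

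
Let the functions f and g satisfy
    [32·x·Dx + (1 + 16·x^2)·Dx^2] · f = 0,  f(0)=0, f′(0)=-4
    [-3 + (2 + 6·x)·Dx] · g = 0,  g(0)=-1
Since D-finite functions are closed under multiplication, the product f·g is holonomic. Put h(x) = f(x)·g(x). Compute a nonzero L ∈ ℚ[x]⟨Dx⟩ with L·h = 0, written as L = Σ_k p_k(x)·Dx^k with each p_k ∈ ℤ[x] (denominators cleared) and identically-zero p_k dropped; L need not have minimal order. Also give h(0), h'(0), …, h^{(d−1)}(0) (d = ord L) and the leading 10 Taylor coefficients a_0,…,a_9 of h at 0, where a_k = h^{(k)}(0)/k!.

L = (27 - 192·x - 144·x^2) + (-12 + 92·x + 576·x^2 + 576·x^3)·Dx + (4 + 24·x + 100·x^2 + 384·x^3 + 576·x^4)·Dx^2  (order 2).
h: a_k = 0, 4, 6, -155/6, -101/4, 34583/160, 95289/320, -22966919/8960, -56735583/17920, 16044188045/516096, …
ICs: h(0) = 0, h′(0) = 4.

f: a_k = 0, -4, 0, 64/3, 0, -1024/5, 0, 16384/7, 0, -262144/9, …
g: a_k = -1, -3/2, 9/8, -27/16, 405/128, -1701/256, 15309/1024, -72171/2048, 2814669/32768, -14073345/65536, …
Product ⇒ symmetric product L₀, ord ≤ 2.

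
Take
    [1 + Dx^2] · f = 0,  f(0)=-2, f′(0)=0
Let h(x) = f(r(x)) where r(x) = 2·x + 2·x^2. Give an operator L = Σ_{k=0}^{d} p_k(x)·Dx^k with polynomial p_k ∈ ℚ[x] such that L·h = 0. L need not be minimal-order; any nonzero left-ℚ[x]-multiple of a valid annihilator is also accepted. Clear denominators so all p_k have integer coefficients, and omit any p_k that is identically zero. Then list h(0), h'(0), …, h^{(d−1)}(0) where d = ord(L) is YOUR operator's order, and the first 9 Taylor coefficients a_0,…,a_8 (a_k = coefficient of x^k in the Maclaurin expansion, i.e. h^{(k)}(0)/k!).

f: a_k = -2, 0, 1, 0, -1/12, 0, 1/360, 0, -1/20160, …
Substitute x→r, Dx→(1/r')Dx; clear ⇒ L₀.
L = (4 + 24·x + 48·x^2 + 32·x^3) - 2·Dx + (1 + 2·x)·Dx^2  (order 2).
h: a_k = -2, 0, 4, 8, 8/3, -16/3, -352/45, -64/15, 416/315, …
ICs: h(0) = -2, h′(0) = 0.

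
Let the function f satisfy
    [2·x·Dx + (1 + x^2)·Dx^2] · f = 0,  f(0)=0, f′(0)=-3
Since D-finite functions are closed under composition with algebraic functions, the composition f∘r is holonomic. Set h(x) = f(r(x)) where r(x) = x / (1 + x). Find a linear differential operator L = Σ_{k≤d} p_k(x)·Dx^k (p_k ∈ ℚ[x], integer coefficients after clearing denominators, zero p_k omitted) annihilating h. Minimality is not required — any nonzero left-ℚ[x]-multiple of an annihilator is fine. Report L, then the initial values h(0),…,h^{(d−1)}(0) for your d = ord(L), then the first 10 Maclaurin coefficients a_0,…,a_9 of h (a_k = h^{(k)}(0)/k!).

L = (2 + 4·x)·Dx + (1 + 2·x + 2·x^2)·Dx^2  (order 2).
h: a_k = 0, -3, 3, -2, 0, 12/5, -4, 24/7, 0, -16/3, …
ICs: h(0) = 0, h′(0) = -3.

f: a_k = 0, -3, 0, 1, 0, -3/5, 0, 3/7, 0, -1/3, …
Change of var in L_f (x↦r) gives L₀.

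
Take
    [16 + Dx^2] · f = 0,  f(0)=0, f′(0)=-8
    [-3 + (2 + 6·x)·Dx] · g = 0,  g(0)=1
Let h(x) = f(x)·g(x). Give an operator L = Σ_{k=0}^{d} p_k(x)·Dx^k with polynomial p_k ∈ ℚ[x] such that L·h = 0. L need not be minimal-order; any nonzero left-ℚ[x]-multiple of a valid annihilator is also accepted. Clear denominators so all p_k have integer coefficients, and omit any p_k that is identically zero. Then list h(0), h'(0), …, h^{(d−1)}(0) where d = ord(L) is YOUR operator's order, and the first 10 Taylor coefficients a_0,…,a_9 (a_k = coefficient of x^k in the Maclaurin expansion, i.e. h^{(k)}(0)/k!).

f: a_k = 0, -8, 0, 64/3, 0, -256/15, 0, 2048/315, 0, -4096/2835, …
g: a_k = 1, 3/2, -9/8, 27/16, -405/128, 1701/256, -15309/1024, 72171/2048, -2814669/32768, 14073345/65536, …
L₀ := L_f ⊗_s L_g (sym. prod.), ord ≤ 2.
L = (91 + 384·x + 576·x^2) + (-12 - 36·x)·Dx + (4 + 24·x + 36·x^2)·Dx^2  (order 2).
h: a_k = 0, -8, -12, 91/3, 37/2, -3781/240, -6841/160, 3137023/40320, -855943/5376, 4801378103/11612160, …
ICs: h(0) = 0, h′(0) = -8.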